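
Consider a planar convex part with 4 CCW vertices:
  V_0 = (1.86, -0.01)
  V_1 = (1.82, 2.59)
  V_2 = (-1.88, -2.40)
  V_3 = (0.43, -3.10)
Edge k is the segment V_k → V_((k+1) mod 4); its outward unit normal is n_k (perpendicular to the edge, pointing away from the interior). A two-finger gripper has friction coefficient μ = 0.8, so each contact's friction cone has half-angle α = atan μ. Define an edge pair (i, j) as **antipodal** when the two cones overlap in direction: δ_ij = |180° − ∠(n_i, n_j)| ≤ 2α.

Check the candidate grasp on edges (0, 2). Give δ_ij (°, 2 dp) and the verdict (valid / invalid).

α = atan 0.8 = 38.66°;  2α = 77.32°
edge 0: e_0 = (-0.04, +2.60);  n_0 = (+0.9999, +0.0154)
edge 2: e_2 = (+2.31, -0.70);  n_2 = (-0.2900, -0.9570)
∠(n_0, n_2) = 107.74°
δ = |180° − 107.74°| = 72.26°
72.26° ≤ 2α = 77.32°  →  valid

δ = 72.26°, valid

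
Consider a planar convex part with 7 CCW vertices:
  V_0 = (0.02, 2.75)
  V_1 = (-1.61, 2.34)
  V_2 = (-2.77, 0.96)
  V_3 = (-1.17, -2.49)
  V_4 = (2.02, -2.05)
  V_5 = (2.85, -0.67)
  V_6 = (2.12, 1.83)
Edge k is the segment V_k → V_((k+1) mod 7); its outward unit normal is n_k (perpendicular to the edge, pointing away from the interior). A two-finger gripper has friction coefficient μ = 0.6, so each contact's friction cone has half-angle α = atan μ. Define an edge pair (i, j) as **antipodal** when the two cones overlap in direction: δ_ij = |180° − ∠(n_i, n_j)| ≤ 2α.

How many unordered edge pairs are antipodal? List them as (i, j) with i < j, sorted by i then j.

α = atan 0.6 = 30.96°;  2α = 61.93°
n_0 = (-0.2439, +0.9698)
n_1 = (-0.7655, +0.6435)
n_2 = (-0.9072, -0.4207)
n_3 = (+0.1366, -0.9906)
n_4 = (+0.8569, -0.5154)
n_5 = (+0.9599, +0.2803)
n_6 = (+0.4013, +0.9160)
  (0,1): δ = 144.17°  ·
  (0,2): δ = 79.24°  ·
  (0,3): δ = 6.27°  ✓
  (0,4): δ = 44.86°  ✓
  (0,5): δ = 92.16°  ·
  (0,6): δ = 142.22°  ·
  (1,2): δ = 115.07°  ·
  (1,3): δ = 42.10°  ✓
  (1,4): δ = 9.02°  ✓
  (1,5): δ = 56.33°  ✓
  (1,6): δ = 106.39°  ·
  (2,3): δ = 107.03°  ·
  (2,4): δ = 55.91°  ✓
  (2,5): δ = 8.60°  ✓
  (2,6): δ = 41.46°  ✓
  (3,4): δ = 128.88°  ·
  (3,5): δ = 81.58°  ·
  (3,6): δ = 31.51°  ✓
  (4,5): δ = 132.70°  ·
  (4,6): δ = 82.63°  ·
  (5,6): δ = 129.94°  ·
antipodal pairs: 9

count = 9; pairs: (0,3), (0,4), (1,3), (1,4), (1,5), (2,4), (2,5), (2,6), (3,6)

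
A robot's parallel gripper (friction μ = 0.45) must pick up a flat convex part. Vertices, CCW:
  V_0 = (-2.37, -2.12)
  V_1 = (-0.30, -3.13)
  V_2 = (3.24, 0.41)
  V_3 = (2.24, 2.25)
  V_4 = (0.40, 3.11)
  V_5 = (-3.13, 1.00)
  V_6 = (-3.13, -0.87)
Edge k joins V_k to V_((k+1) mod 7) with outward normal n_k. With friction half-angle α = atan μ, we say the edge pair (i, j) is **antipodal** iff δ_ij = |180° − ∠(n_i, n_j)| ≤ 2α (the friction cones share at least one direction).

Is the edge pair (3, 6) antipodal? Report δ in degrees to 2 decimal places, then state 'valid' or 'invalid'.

α = atan 0.45 = 24.23°;  2α = 48.46°
edge 3: e_3 = (-1.84, +0.86);  n_3 = (+0.4234, +0.9059)
edge 6: e_6 = (+0.76, -1.25);  n_6 = (-0.8545, -0.5195)
∠(n_3, n_6) = 146.35°
δ = |180° − 146.35°| = 33.65°
33.65° ≤ 2α = 48.46°  →  valid

δ = 33.65°, valid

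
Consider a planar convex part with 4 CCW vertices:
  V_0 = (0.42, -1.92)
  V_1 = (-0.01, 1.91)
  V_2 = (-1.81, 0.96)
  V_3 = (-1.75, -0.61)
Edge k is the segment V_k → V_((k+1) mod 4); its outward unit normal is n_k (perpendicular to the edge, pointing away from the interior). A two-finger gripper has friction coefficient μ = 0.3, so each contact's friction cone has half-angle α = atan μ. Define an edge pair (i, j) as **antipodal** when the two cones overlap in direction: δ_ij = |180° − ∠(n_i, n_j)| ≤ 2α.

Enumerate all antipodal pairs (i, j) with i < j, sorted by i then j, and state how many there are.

α = atan 0.3 = 16.70°;  2α = 33.40°
n_0 = (+0.9938, +0.1116)
n_1 = (-0.4668, +0.8844)
n_2 = (-0.9993, -0.0382)
n_3 = (-0.5168, -0.8561)
  (0,1): δ = 68.58°  ·
  (0,2): δ = 4.22°  ✓
  (0,3): δ = 52.48°  ·
  (1,2): δ = 115.64°  ·
  (1,3): δ = 58.94°  ·
  (2,3): δ = 123.31°  ·
antipodal pairs: 1

count = 1; pairs: (0,2)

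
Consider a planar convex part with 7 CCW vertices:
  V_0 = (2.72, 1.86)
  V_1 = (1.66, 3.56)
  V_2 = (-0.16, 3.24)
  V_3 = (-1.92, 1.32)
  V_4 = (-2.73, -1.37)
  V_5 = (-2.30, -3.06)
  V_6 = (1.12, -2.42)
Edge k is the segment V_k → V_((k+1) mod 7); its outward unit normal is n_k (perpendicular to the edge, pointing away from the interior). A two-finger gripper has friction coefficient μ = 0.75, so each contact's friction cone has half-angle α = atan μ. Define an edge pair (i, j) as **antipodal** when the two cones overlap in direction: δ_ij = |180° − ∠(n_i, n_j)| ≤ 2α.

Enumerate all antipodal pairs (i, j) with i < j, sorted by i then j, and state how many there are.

α = atan 0.75 = 36.87°;  2α = 73.74°
n_0 = (+0.8486, +0.5291)
n_1 = (-0.1732, +0.9849)
n_2 = (-0.7372, +0.6757)
n_3 = (-0.9575, +0.2883)
n_4 = (-0.9691, -0.2466)
n_5 = (+0.1839, -0.9829)
n_6 = (+0.9367, -0.3502)
  (0,1): δ = 111.97°  ·
  (0,2): δ = 74.46°  ·
  (0,3): δ = 48.70°  ✓
  (0,4): δ = 17.67°  ✓
  (0,5): δ = 68.65°  ✓
  (0,6): δ = 127.56°  ·
  (1,2): δ = 142.48°  ·
  (1,3): δ = 116.73°  ·
  (1,4): δ = 85.70°  ·
  (1,5): δ = 0.63°  ✓
  (1,6): δ = 59.53°  ✓
  (2,3): δ = 154.25°  ·
  (2,4): δ = 123.21°  ·
  (2,5): δ = 36.89°  ✓
  (2,6): δ = 22.01°  ✓
  (3,4): δ = 148.97°  ·
  (3,5): δ = 62.64°  ✓
  (3,6): δ = 3.74°  ✓
  (4,5): δ = 93.68°  ·
  (4,6): δ = 34.77°  ✓
  (5,6): δ = 121.10°  ·
antipodal pairs: 10

count = 10; pairs: (0,3), (0,4), (0,5), (1,5), (1,6), (2,5), (2,6), (3,5), (3,6), (4,6)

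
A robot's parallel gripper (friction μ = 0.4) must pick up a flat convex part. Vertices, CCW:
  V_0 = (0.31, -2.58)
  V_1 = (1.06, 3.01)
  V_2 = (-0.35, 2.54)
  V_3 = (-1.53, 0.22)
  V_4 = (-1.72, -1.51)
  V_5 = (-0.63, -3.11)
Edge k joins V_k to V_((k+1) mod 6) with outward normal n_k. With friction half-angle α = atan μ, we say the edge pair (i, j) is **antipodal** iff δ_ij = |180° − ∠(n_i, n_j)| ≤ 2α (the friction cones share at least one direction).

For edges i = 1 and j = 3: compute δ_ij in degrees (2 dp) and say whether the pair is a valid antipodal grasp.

δ = 114.70°, invalid

α = atan 0.4 = 21.80°;  2α = 43.60°
edge 1: e_1 = (-1.41, -0.47);  n_1 = (-0.3162, +0.9487)
edge 3: e_3 = (-0.19, -1.73);  n_3 = (-0.9940, +0.1092)
∠(n_1, n_3) = 65.30°
δ = |180° − 65.30°| = 114.70°
114.70° > 2α = 43.60°  →  invalid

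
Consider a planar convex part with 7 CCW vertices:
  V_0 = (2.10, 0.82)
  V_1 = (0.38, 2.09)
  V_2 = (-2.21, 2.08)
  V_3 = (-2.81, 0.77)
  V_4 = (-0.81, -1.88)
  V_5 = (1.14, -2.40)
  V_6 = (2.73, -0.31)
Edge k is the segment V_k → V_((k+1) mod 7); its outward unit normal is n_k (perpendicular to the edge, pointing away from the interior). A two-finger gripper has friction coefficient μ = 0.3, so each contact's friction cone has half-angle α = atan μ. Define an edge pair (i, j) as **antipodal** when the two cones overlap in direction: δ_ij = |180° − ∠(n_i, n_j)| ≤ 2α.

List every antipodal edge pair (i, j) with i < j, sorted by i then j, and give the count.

α = atan 0.3 = 16.70°;  2α = 33.40°
n_0 = (+0.5940, +0.8045)
n_1 = (-0.0039, +1.0000)
n_2 = (-0.9092, +0.4164)
n_3 = (-0.7982, -0.6024)
n_4 = (-0.2577, -0.9662)
n_5 = (+0.7959, -0.6055)
n_6 = (+0.8734, +0.4870)
  (0,1): δ = 143.34°  ·
  (0,2): δ = 78.17°  ·
  (0,3): δ = 16.52°  ✓
  (0,4): δ = 21.51°  ✓
  (0,5): δ = 89.18°  ·
  (0,6): δ = 155.58°  ·
  (1,2): δ = 114.83°  ·
  (1,3): δ = 53.18°  ·
  (1,4): δ = 15.15°  ✓
  (1,5): δ = 52.52°  ·
  (1,6): δ = 118.92°  ·
  (2,3): δ = 118.35°  ·
  (2,4): δ = 80.32°  ·
  (2,5): δ = 12.65°  ✓
  (2,6): δ = 53.75°  ·
  (3,4): δ = 141.97°  ·
  (3,5): δ = 74.31°  ·
  (3,6): δ = 7.90°  ✓
  (4,5): δ = 112.33°  ·
  (4,6): δ = 45.93°  ·
  (5,6): δ = 113.60°  ·
antipodal pairs: 5

count = 5; pairs: (0,3), (0,4), (1,4), (2,5), (3,6)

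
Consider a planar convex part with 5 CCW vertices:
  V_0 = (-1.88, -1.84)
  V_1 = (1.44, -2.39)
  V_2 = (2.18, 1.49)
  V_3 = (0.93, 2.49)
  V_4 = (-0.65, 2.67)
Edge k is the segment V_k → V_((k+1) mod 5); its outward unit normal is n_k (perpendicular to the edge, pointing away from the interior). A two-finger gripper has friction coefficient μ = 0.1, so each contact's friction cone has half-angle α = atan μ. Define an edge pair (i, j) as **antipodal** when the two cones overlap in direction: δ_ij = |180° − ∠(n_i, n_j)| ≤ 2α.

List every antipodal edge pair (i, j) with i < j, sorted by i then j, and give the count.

α = atan 0.1 = 5.71°;  2α = 11.42°
n_0 = (-0.1634, -0.9866)
n_1 = (+0.9823, -0.1873)
n_2 = (+0.6247, +0.7809)
n_3 = (+0.1132, +0.9936)
n_4 = (-0.9648, +0.2631)
  (0,1): δ = 91.39°  ·
  (0,2): δ = 29.25°  ·
  (0,3): δ = 2.91°  ✓
  (0,4): δ = 84.15°  ·
  (1,2): δ = 117.86°  ·
  (1,3): δ = 85.70°  ·
  (1,4): δ = 4.46°  ✓
  (2,3): δ = 147.84°  ·
  (2,4): δ = 66.60°  ·
  (3,4): δ = 98.76°  ·
antipodal pairs: 2

count = 2; pairs: (0,3), (1,4)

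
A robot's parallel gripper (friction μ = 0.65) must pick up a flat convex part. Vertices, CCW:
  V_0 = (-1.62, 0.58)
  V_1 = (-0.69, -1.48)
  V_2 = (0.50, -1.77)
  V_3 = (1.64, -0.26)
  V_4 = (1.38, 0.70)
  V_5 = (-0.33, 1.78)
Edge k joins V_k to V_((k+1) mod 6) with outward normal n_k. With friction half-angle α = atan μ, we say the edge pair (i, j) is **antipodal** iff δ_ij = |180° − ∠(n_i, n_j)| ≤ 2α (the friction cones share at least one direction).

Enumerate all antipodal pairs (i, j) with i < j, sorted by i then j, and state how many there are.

α = atan 0.65 = 33.02°;  2α = 66.05°
n_0 = (-0.9114, -0.4115)
n_1 = (-0.2368, -0.9716)
n_2 = (+0.7981, -0.6025)
n_3 = (+0.9652, +0.2614)
n_4 = (+0.5340, +0.8455)
n_5 = (-0.6811, +0.7322)
  (0,1): δ = 127.99°  ·
  (0,2): δ = 61.35°  ✓
  (0,3): δ = 9.14°  ✓
  (0,4): δ = 33.43°  ✓
  (0,5): δ = 108.63°  ·
  (1,2): δ = 113.36°  ·
  (1,3): δ = 61.15°  ✓
  (1,4): δ = 18.58°  ✓
  (1,5): δ = 56.63°  ✓
  (2,3): δ = 127.79°  ·
  (2,4): δ = 85.22°  ·
  (2,5): δ = 10.02°  ✓
  (3,4): δ = 137.43°  ·
  (3,5): δ = 62.22°  ✓
  (4,5): δ = 104.79°  ·
antipodal pairs: 8

count = 8; pairs: (0,2), (0,3), (0,4), (1,3), (1,4), (1,5), (2,5), (3,5)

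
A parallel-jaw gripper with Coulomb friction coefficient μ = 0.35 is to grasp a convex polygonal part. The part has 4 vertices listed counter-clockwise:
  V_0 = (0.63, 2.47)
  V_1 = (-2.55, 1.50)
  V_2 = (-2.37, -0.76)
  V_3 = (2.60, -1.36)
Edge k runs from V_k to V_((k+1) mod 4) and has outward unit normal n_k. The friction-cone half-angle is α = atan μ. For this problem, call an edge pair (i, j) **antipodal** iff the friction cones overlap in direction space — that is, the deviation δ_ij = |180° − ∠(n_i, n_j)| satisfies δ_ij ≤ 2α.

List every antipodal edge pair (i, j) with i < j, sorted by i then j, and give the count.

count = 2; pairs: (0,2), (1,3)

α = atan 0.35 = 19.29°;  2α = 38.58°
n_0 = (-0.2918, +0.9565)
n_1 = (-0.9968, -0.0794)
n_2 = (-0.1199, -0.9928)
n_3 = (+0.8893, +0.4574)
  (0,1): δ = 102.41°  ·
  (0,2): δ = 23.85°  ✓
  (0,3): δ = 100.26°  ·
  (1,2): δ = 101.44°  ·
  (1,3): δ = 22.67°  ✓
  (2,3): δ = 55.90°  ·
antipodal pairs: 2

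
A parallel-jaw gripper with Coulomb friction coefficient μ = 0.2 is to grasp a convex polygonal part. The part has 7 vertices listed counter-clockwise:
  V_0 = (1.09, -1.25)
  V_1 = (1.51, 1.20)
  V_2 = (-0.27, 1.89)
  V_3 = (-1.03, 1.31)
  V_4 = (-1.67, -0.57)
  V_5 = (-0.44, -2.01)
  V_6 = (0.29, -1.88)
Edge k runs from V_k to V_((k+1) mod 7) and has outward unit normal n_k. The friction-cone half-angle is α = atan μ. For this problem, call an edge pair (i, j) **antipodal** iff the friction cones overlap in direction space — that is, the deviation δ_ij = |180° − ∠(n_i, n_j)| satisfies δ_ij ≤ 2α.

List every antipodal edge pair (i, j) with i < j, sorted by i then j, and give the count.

α = atan 0.2 = 11.31°;  2α = 22.62°
n_0 = (+0.9856, -0.1690)
n_1 = (+0.3614, +0.9324)
n_2 = (-0.6067, +0.7950)
n_3 = (-0.9466, +0.3223)
n_4 = (-0.7604, -0.6495)
n_5 = (+0.1753, -0.9845)
n_6 = (+0.6187, -0.7856)
  (0,1): δ = 101.46°  ·
  (0,2): δ = 42.92°  ·
  (0,3): δ = 9.07°  ✓
  (0,4): δ = 50.23°  ·
  (0,5): δ = 109.83°  ·
  (0,6): δ = 137.95°  ·
  (1,2): δ = 121.46°  ·
  (1,3): δ = 87.61°  ·
  (1,4): δ = 28.31°  ·
  (1,5): δ = 31.29°  ·
  (1,6): δ = 59.41°  ·
  (2,3): δ = 146.15°  ·
  (2,4): δ = 86.85°  ·
  (2,5): δ = 27.25°  ·
  (2,6): δ = 0.87°  ✓
  (3,4): δ = 120.70°  ·
  (3,5): δ = 61.10°  ·
  (3,6): δ = 32.98°  ·
  (4,5): δ = 120.41°  ·
  (4,6): δ = 92.28°  ·
  (5,6): δ = 151.88°  ·
antipodal pairs: 2

count = 2; pairs: (0,3), (2,6)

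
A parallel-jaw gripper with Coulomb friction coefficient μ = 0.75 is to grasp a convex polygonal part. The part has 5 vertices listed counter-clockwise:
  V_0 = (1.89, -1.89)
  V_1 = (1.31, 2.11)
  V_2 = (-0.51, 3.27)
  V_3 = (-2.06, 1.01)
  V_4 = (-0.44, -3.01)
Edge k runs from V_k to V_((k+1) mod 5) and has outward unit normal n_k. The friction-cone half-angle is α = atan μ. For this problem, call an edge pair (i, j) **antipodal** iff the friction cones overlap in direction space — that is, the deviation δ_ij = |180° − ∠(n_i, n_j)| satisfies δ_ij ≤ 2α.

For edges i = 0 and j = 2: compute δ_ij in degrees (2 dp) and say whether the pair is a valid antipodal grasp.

α = atan 0.75 = 36.87°;  2α = 73.74°
edge 0: e_0 = (-0.58, +4.00);  n_0 = (+0.9897, +0.1435)
edge 2: e_2 = (-1.55, -2.26);  n_2 = (-0.8247, +0.5656)
∠(n_0, n_2) = 137.31°
δ = |180° − 137.31°| = 42.69°
42.69° ≤ 2α = 73.74°  →  valid

δ = 42.69°, valid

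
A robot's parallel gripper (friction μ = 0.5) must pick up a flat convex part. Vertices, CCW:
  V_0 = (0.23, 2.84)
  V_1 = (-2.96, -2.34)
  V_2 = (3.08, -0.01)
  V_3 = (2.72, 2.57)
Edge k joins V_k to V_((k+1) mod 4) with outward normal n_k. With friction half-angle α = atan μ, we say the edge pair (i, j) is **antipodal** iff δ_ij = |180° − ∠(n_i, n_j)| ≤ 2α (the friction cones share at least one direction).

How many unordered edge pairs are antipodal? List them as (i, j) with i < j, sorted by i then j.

count = 3; pairs: (0,1), (0,2), (1,3)

α = atan 0.5 = 26.57°;  2α = 53.13°
n_0 = (-0.8515, +0.5244)
n_1 = (+0.3599, -0.9330)
n_2 = (+0.9904, +0.1382)
n_3 = (+0.1078, +0.9942)
  (0,1): δ = 37.28°  ✓
  (0,2): δ = 39.57°  ✓
  (0,3): δ = 115.44°  ·
  (1,2): δ = 103.15°  ·
  (1,3): δ = 27.28°  ✓
  (2,3): δ = 104.13°  ·
antipodal pairs: 3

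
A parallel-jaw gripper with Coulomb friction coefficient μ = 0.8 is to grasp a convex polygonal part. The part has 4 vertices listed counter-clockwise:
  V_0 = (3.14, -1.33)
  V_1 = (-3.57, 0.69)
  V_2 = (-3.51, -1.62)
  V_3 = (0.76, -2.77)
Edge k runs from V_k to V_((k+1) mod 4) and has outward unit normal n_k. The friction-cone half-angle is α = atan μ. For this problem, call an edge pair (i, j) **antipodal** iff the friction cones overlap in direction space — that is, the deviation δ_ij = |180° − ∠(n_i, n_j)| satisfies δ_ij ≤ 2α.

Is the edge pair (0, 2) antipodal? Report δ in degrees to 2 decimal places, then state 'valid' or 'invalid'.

δ = 1.68°, valid

α = atan 0.8 = 38.66°;  2α = 77.32°
edge 0: e_0 = (-6.71, +2.02);  n_0 = (+0.2883, +0.9576)
edge 2: e_2 = (+4.27, -1.15);  n_2 = (-0.2601, -0.9656)
∠(n_0, n_2) = 178.32°
δ = |180° − 178.32°| = 1.68°
1.68° ≤ 2α = 77.32°  →  valid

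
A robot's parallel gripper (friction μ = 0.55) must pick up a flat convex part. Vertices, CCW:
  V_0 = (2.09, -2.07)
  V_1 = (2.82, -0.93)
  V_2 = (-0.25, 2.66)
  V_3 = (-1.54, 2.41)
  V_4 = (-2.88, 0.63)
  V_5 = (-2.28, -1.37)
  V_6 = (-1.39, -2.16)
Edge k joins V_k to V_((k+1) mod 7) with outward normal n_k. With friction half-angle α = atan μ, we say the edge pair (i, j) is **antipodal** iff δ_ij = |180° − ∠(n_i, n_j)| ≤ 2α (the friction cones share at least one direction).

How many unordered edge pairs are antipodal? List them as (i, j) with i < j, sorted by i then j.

count = 9; pairs: (0,2), (0,3), (0,4), (1,4), (1,5), (1,6), (2,5), (2,6), (3,6)

α = atan 0.55 = 28.81°;  2α = 57.62°
n_0 = (+0.8421, -0.5393)
n_1 = (+0.7600, +0.6499)
n_2 = (-0.1903, +0.9817)
n_3 = (-0.7989, +0.6014)
n_4 = (-0.9578, -0.2873)
n_5 = (-0.6638, -0.7479)
n_6 = (+0.0259, -0.9997)
  (0,1): δ = 106.83°  ·
  (0,2): δ = 46.40°  ✓
  (0,3): δ = 4.34°  ✓
  (0,4): δ = 49.33°  ✓
  (0,5): δ = 81.04°  ·
  (0,6): δ = 124.11°  ·
  (1,2): δ = 119.57°  ·
  (1,3): δ = 77.51°  ·
  (1,4): δ = 23.84°  ✓
  (1,5): δ = 7.87°  ✓
  (1,6): δ = 50.95°  ✓
  (2,3): δ = 137.94°  ·
  (2,4): δ = 84.27°  ·
  (2,5): δ = 52.56°  ✓
  (2,6): δ = 9.49°  ✓
  (3,4): δ = 126.33°  ·
  (3,5): δ = 94.62°  ·
  (3,6): δ = 51.55°  ✓
  (4,5): δ = 148.29°  ·
  (4,6): δ = 105.22°  ·
  (5,6): δ = 136.92°  ·
antipodal pairs: 9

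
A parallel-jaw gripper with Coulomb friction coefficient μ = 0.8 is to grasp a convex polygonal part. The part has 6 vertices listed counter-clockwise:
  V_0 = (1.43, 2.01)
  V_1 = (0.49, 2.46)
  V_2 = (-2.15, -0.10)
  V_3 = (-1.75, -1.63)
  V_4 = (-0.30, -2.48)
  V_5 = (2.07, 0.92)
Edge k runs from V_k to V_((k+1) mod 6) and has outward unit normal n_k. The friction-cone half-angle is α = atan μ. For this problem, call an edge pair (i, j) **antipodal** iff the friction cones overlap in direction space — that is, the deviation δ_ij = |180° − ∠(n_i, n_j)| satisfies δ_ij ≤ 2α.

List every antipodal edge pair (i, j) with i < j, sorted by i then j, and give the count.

α = atan 0.8 = 38.66°;  2α = 77.32°
n_0 = (+0.4318, +0.9020)
n_1 = (-0.6961, +0.7179)
n_2 = (-0.9675, -0.2529)
n_3 = (-0.5057, -0.8627)
n_4 = (+0.8204, -0.5718)
n_5 = (+0.8623, +0.5063)
  (0,1): δ = 110.30°  ·
  (0,2): δ = 49.77°  ✓
  (0,3): δ = 4.80°  ✓
  (0,4): δ = 80.70°  ·
  (0,5): δ = 146.00°  ·
  (1,2): δ = 119.47°  ·
  (1,3): δ = 74.50°  ✓
  (1,4): δ = 11.00°  ✓
  (1,5): δ = 76.30°  ✓
  (2,3): δ = 135.03°  ·
  (2,4): δ = 49.53°  ✓
  (2,5): δ = 15.77°  ✓
  (3,4): δ = 94.50°  ·
  (3,5): δ = 29.20°  ✓
  (4,5): δ = 114.70°  ·
antipodal pairs: 8

count = 8; pairs: (0,2), (0,3), (1,3), (1,4), (1,5), (2,4), (2,5), (3,5)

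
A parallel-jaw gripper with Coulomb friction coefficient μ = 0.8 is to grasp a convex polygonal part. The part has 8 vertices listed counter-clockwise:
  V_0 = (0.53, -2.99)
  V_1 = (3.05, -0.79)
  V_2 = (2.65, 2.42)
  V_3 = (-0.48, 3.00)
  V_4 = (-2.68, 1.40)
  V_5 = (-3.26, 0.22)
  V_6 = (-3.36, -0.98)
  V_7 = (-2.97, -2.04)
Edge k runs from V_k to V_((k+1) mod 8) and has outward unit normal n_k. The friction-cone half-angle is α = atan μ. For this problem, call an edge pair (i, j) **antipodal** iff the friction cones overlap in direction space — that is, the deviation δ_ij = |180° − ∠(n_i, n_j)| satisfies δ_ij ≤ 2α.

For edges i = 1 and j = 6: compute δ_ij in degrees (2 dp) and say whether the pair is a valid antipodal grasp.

δ = 13.10°, valid

α = atan 0.8 = 38.66°;  2α = 77.32°
edge 1: e_1 = (-0.40, +3.21);  n_1 = (+0.9923, +0.1237)
edge 6: e_6 = (+0.39, -1.06);  n_6 = (-0.9385, -0.3453)
∠(n_1, n_6) = 166.90°
δ = |180° − 166.90°| = 13.10°
13.10° ≤ 2α = 77.32°  →  valid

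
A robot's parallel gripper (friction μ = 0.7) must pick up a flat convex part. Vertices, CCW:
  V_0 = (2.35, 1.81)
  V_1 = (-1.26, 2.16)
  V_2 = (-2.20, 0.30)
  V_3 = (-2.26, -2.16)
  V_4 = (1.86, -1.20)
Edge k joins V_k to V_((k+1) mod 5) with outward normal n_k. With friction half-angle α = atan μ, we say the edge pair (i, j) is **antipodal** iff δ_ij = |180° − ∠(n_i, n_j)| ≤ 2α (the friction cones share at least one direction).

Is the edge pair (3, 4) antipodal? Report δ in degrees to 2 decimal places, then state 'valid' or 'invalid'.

α = atan 0.7 = 34.99°;  2α = 69.98°
edge 3: e_3 = (+4.12, +0.96);  n_3 = (+0.2269, -0.9739)
edge 4: e_4 = (+0.49, +3.01);  n_4 = (+0.9870, -0.1607)
∠(n_3, n_4) = 67.64°
δ = |180° − 67.64°| = 112.36°
112.36° > 2α = 69.98°  →  invalid

δ = 112.36°, invalid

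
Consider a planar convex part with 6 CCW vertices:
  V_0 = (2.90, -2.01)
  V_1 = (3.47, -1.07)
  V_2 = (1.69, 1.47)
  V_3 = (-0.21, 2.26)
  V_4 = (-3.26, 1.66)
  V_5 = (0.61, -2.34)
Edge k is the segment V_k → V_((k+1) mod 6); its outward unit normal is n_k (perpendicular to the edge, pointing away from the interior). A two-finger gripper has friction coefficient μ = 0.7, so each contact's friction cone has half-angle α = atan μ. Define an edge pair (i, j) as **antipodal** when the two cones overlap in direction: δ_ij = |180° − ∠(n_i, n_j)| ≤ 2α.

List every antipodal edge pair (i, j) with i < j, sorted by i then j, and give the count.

count = 7; pairs: (0,3), (1,4), (1,5), (2,4), (2,5), (3,4), (3,5)

α = atan 0.7 = 34.99°;  2α = 69.98°
n_0 = (+0.8551, -0.5185)
n_1 = (+0.8189, +0.5739)
n_2 = (+0.3839, +0.9234)
n_3 = (-0.1930, +0.9812)
n_4 = (-0.7187, -0.6953)
n_5 = (+0.1426, -0.9898)
  (0,1): δ = 113.75°  ·
  (0,2): δ = 81.35°  ·
  (0,3): δ = 47.64°  ✓
  (0,4): δ = 75.29°  ·
  (0,5): δ = 129.43°  ·
  (1,2): δ = 147.60°  ·
  (1,3): δ = 113.89°  ·
  (1,4): δ = 9.03°  ✓
  (1,5): δ = 63.18°  ✓
  (2,3): δ = 146.29°  ·
  (2,4): δ = 23.37°  ✓
  (2,5): δ = 30.78°  ✓
  (3,4): δ = 57.08°  ✓
  (3,5): δ = 2.93°  ✓
  (4,5): δ = 125.85°  ·
antipodal pairs: 7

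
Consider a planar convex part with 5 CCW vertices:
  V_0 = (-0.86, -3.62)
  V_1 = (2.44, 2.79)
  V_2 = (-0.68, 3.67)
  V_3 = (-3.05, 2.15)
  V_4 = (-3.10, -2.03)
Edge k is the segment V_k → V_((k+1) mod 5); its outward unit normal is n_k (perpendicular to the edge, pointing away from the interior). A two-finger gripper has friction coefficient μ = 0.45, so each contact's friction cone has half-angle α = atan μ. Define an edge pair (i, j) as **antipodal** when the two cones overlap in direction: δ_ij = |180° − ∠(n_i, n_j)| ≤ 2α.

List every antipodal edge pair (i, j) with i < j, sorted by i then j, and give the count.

count = 3; pairs: (0,2), (0,3), (1,4)

α = atan 0.45 = 24.23°;  2α = 48.46°
n_0 = (+0.8891, -0.4577)
n_1 = (+0.2715, +0.9624)
n_2 = (-0.5399, +0.8418)
n_3 = (-0.9999, +0.0120)
n_4 = (-0.5788, -0.8155)
  (0,1): δ = 78.51°  ·
  (0,2): δ = 30.09°  ✓
  (0,3): δ = 26.56°  ✓
  (0,4): δ = 81.87°  ·
  (1,2): δ = 131.57°  ·
  (1,3): δ = 74.93°  ·
  (1,4): δ = 19.62°  ✓
  (2,3): δ = 123.36°  ·
  (2,4): δ = 68.04°  ·
  (3,4): δ = 124.68°  ·
antipodal pairs: 3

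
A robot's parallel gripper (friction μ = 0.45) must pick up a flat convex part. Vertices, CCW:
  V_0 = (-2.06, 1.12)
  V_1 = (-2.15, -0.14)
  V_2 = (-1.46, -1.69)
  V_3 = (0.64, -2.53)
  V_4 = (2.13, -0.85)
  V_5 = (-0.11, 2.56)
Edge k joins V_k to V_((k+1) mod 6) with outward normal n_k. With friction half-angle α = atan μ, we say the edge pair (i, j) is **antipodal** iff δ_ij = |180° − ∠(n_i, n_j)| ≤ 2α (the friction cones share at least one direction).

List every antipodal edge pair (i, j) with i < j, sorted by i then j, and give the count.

α = atan 0.45 = 24.23°;  2α = 48.46°
n_0 = (-0.9975, +0.0712)
n_1 = (-0.9136, -0.4067)
n_2 = (-0.3714, -0.9285)
n_3 = (+0.7481, -0.6635)
n_4 = (+0.8358, +0.5490)
n_5 = (-0.5940, +0.8044)
  (0,1): δ = 151.92°  ·
  (0,2): δ = 107.72°  ·
  (0,3): δ = 37.48°  ✓
  (0,4): δ = 37.39°  ✓
  (0,5): δ = 130.53°  ·
  (1,2): δ = 135.80°  ·
  (1,3): δ = 65.57°  ·
  (1,4): δ = 9.30°  ✓
  (1,5): δ = 102.45°  ·
  (2,3): δ = 109.77°  ·
  (2,4): δ = 34.90°  ✓
  (2,5): δ = 58.25°  ·
  (3,4): δ = 105.13°  ·
  (3,5): δ = 11.99°  ✓
  (4,5): δ = 86.86°  ·
antipodal pairs: 5

count = 5; pairs: (0,3), (0,4), (1,4), (2,4), (3,5)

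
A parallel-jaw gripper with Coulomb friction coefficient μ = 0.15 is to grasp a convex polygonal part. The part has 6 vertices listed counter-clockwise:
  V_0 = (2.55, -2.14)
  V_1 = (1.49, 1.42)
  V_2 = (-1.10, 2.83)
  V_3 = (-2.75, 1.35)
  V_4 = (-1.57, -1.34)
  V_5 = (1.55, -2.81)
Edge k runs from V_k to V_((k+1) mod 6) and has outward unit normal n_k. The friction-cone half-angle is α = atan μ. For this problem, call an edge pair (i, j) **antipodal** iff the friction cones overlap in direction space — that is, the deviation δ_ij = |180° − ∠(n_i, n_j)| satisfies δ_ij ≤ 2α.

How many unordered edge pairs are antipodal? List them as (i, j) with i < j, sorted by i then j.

α = atan 0.15 = 8.53°;  2α = 17.06°
n_0 = (+0.9584, +0.2854)
n_1 = (+0.4781, +0.8783)
n_2 = (-0.6677, +0.7444)
n_3 = (-0.9158, -0.4017)
n_4 = (-0.4262, -0.9046)
n_5 = (+0.5566, -0.8308)
  (0,1): δ = 135.14°  ·
  (0,2): δ = 64.69°  ·
  (0,3): δ = 7.10°  ✓
  (0,4): δ = 48.19°  ·
  (0,5): δ = 107.24°  ·
  (1,2): δ = 109.54°  ·
  (1,3): δ = 37.75°  ·
  (1,4): δ = 3.34°  ✓
  (1,5): δ = 62.39°  ·
  (2,3): δ = 108.21°  ·
  (2,4): δ = 67.12°  ·
  (2,5): δ = 8.07°  ✓
  (3,4): δ = 138.91°  ·
  (3,5): δ = 79.86°  ·
  (4,5): δ = 120.95°  ·
antipodal pairs: 3

count = 3; pairs: (0,3), (1,4), (2,5)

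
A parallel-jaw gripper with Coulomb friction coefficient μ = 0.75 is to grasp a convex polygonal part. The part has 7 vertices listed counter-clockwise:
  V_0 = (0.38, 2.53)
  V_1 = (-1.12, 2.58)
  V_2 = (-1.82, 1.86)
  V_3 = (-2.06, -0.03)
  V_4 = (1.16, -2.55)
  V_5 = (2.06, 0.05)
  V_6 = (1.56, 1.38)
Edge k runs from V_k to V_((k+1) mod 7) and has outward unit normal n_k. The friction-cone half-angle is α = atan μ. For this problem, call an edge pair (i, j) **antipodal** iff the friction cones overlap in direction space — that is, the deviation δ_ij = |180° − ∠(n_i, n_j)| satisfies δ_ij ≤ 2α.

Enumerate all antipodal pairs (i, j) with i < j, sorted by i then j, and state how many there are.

α = atan 0.75 = 36.87°;  2α = 73.74°
n_0 = (+0.0333, +0.9994)
n_1 = (-0.7170, +0.6971)
n_2 = (-0.9920, +0.1260)
n_3 = (-0.6163, -0.7875)
n_4 = (+0.9450, -0.3271)
n_5 = (+0.9360, +0.3519)
n_6 = (+0.6979, +0.7162)
  (0,1): δ = 132.28°  ·
  (0,2): δ = 95.33°  ·
  (0,3): δ = 36.14°  ✓
  (0,4): δ = 72.82°  ✓
  (0,5): δ = 112.51°  ·
  (0,6): δ = 137.65°  ·
  (1,2): δ = 143.04°  ·
  (1,3): δ = 83.85°  ·
  (1,4): δ = 25.10°  ✓
  (1,5): δ = 64.80°  ✓
  (1,6): δ = 89.93°  ·
  (2,3): δ = 120.81°  ·
  (2,4): δ = 11.86°  ✓
  (2,5): δ = 27.84°  ✓
  (2,6): δ = 52.97°  ✓
  (3,4): δ = 71.05°  ✓
  (3,5): δ = 31.35°  ✓
  (3,6): δ = 6.22°  ✓
  (4,5): δ = 140.30°  ·
  (4,6): δ = 115.17°  ·
  (5,6): δ = 154.87°  ·
antipodal pairs: 10

count = 10; pairs: (0,3), (0,4), (1,4), (1,5), (2,4), (2,5), (2,6), (3,4), (3,5), (3,6)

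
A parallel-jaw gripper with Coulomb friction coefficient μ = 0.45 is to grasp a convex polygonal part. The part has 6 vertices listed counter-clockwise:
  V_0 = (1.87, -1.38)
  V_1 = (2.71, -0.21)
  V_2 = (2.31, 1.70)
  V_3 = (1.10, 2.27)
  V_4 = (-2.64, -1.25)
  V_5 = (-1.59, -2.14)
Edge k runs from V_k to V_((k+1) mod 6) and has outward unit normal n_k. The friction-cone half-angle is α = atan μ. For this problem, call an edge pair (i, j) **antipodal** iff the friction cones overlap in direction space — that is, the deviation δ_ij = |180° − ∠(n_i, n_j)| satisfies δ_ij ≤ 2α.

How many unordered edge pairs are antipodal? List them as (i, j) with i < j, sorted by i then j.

α = atan 0.45 = 24.23°;  2α = 48.46°
n_0 = (+0.8123, -0.5832)
n_1 = (+0.9788, +0.2050)
n_2 = (+0.4262, +0.9046)
n_3 = (-0.6854, +0.7282)
n_4 = (-0.6466, -0.7628)
n_5 = (+0.2145, -0.9767)
  (0,1): δ = 132.50°  ·
  (0,2): δ = 79.55°  ·
  (0,3): δ = 11.06°  ✓
  (0,4): δ = 85.39°  ·
  (0,5): δ = 138.06°  ·
  (1,2): δ = 127.05°  ·
  (1,3): δ = 58.56°  ·
  (1,4): δ = 37.89°  ✓
  (1,5): δ = 90.56°  ·
  (2,3): δ = 111.51°  ·
  (2,4): δ = 15.06°  ✓
  (2,5): δ = 37.61°  ✓
  (3,4): δ = 83.55°  ·
  (3,5): δ = 30.88°  ✓
  (4,5): δ = 127.33°  ·
antipodal pairs: 5

count = 5; pairs: (0,3), (1,4), (2,4), (2,5), (3,5)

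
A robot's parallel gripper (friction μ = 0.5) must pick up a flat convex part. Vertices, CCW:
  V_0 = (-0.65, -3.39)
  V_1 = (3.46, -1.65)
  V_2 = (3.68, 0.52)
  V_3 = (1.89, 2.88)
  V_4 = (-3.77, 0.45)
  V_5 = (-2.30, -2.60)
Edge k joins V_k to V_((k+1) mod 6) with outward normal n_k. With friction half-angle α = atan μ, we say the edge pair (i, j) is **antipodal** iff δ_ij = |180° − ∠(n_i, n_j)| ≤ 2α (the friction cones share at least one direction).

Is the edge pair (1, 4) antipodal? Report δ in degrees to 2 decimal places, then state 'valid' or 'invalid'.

α = atan 0.5 = 26.57°;  2α = 53.13°
edge 1: e_1 = (+0.22, +2.17);  n_1 = (+0.9949, -0.1009)
edge 4: e_4 = (+1.47, -3.05);  n_4 = (-0.9008, -0.4342)
∠(n_1, n_4) = 148.48°
δ = |180° − 148.48°| = 31.52°
31.52° ≤ 2α = 53.13°  →  valid

δ = 31.52°, valid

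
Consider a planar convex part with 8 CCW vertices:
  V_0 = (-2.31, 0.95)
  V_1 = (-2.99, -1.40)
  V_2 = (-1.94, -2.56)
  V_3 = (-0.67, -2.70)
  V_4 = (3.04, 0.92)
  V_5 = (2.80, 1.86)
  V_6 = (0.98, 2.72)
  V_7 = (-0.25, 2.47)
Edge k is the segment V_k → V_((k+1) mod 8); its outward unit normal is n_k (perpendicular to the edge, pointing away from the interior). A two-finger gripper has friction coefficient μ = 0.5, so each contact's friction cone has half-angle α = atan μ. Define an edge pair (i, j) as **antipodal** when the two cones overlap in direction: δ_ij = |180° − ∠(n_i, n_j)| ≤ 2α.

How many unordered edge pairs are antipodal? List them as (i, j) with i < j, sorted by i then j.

α = atan 0.5 = 26.57°;  2α = 53.13°
n_0 = (-0.9606, +0.2780)
n_1 = (-0.7414, -0.6711)
n_2 = (-0.1096, -0.9940)
n_3 = (+0.6984, -0.7157)
n_4 = (+0.9689, +0.2474)
n_5 = (+0.4272, +0.9041)
n_6 = (-0.1992, +0.9800)
n_7 = (-0.5937, +0.8047)
  (0,1): δ = 121.71°  ·
  (0,2): δ = 80.15°  ·
  (0,3): δ = 29.57°  ✓
  (0,4): δ = 30.46°  ✓
  (0,5): δ = 80.85°  ·
  (0,6): δ = 117.63°  ·
  (0,7): δ = 142.56°  ·
  (1,2): δ = 138.44°  ·
  (1,3): δ = 87.85°  ·
  (1,4): δ = 27.83°  ✓
  (1,5): δ = 22.56°  ✓
  (1,6): δ = 59.34°  ·
  (1,7): δ = 84.27°  ·
  (2,3): δ = 129.41°  ·
  (2,4): δ = 69.39°  ·
  (2,5): δ = 19.00°  ✓
  (2,6): δ = 17.78°  ✓
  (2,7): δ = 42.71°  ✓
  (3,4): δ = 119.97°  ·
  (3,5): δ = 69.59°  ·
  (3,6): δ = 32.81°  ✓
  (3,7): δ = 7.87°  ✓
  (4,5): δ = 129.61°  ·
  (4,6): δ = 92.83°  ·
  (4,7): δ = 67.90°  ·
  (5,6): δ = 143.22°  ·
  (5,7): δ = 118.29°  ·
  (6,7): δ = 155.07°  ·
antipodal pairs: 9

count = 9; pairs: (0,3), (0,4), (1,4), (1,5), (2,5), (2,6), (2,7), (3,6), (3,7)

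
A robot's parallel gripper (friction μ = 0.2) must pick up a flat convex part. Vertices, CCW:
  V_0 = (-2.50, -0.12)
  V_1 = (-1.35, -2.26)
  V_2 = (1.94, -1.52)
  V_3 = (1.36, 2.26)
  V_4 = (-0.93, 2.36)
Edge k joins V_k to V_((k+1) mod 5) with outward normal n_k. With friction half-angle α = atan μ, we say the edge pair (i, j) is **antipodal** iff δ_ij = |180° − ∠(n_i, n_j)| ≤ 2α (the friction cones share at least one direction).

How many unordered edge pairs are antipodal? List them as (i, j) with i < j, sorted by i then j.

α = atan 0.2 = 11.31°;  2α = 22.62°
n_0 = (-0.8809, -0.4734)
n_1 = (+0.2194, -0.9756)
n_2 = (+0.9884, +0.1517)
n_3 = (+0.0436, +0.9990)
n_4 = (-0.8449, +0.5349)
  (0,1): δ = 105.58°  ·
  (0,2): δ = 19.53°  ✓
  (0,3): δ = 59.25°  ·
  (0,4): δ = 119.41°  ·
  (1,2): δ = 93.95°  ·
  (1,3): δ = 15.18°  ✓
  (1,4): δ = 44.99°  ·
  (2,3): δ = 101.22°  ·
  (2,4): δ = 41.06°  ·
  (3,4): δ = 119.84°  ·
antipodal pairs: 2

count = 2; pairs: (0,2), (1,3)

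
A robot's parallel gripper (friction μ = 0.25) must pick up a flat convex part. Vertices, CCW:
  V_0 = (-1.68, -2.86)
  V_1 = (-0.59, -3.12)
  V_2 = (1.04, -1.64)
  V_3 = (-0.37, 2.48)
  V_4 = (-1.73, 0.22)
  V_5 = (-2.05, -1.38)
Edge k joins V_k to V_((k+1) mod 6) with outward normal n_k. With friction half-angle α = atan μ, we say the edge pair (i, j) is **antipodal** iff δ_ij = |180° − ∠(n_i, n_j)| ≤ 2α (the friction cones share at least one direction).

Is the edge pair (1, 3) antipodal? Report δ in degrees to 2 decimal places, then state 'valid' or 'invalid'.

α = atan 0.25 = 14.04°;  2α = 28.07°
edge 1: e_1 = (+1.63, +1.48);  n_1 = (+0.6722, -0.7404)
edge 3: e_3 = (-1.36, -2.26);  n_3 = (-0.8568, +0.5156)
∠(n_1, n_3) = 163.28°
δ = |180° − 163.28°| = 16.72°
16.72° ≤ 2α = 28.07°  →  valid

δ = 16.72°, valid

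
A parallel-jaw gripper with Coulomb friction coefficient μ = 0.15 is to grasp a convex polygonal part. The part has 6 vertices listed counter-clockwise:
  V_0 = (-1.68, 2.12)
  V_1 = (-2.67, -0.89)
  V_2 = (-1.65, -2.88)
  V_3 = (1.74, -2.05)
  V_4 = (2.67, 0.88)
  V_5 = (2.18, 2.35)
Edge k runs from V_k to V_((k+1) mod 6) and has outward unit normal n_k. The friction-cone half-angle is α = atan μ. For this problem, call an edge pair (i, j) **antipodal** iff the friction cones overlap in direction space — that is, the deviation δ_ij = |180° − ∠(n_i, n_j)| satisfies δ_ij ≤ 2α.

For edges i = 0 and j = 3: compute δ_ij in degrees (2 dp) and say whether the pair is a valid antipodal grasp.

δ = 0.60°, valid

α = atan 0.15 = 8.53°;  2α = 17.06°
edge 0: e_0 = (-0.99, -3.01);  n_0 = (-0.9499, +0.3124)
edge 3: e_3 = (+0.93, +2.93);  n_3 = (+0.9531, -0.3025)
∠(n_0, n_3) = 179.40°
δ = |180° − 179.40°| = 0.60°
0.60° ≤ 2α = 17.06°  →  valid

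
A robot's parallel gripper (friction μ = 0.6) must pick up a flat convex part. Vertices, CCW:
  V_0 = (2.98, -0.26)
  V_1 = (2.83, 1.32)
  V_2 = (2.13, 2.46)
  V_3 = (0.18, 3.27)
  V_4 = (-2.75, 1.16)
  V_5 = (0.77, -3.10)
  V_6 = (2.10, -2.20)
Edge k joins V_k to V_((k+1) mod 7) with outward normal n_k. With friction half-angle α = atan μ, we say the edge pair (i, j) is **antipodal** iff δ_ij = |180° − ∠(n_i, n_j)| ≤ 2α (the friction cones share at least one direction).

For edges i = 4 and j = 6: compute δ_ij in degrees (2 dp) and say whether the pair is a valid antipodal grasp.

δ = 63.97°, invalid

α = atan 0.6 = 30.96°;  2α = 61.93°
edge 4: e_4 = (+3.52, -4.26);  n_4 = (-0.7709, -0.6370)
edge 6: e_6 = (+0.88, +1.94);  n_6 = (+0.9107, -0.4131)
∠(n_4, n_6) = 116.03°
δ = |180° − 116.03°| = 63.97°
63.97° > 2α = 61.93°  →  invalid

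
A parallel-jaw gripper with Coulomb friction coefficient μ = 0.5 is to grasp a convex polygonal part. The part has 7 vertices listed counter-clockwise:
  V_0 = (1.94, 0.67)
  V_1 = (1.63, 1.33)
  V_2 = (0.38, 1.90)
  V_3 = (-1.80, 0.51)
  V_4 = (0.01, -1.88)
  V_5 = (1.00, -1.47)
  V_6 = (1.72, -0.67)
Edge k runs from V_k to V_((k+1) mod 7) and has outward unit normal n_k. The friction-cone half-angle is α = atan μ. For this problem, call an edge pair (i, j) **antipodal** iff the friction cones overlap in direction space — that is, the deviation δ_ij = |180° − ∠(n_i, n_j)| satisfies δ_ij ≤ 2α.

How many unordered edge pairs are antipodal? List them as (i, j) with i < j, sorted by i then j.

α = atan 0.5 = 26.57°;  2α = 53.13°
n_0 = (+0.9051, +0.4251)
n_1 = (+0.4149, +0.9099)
n_2 = (-0.5376, +0.8432)
n_3 = (-0.7972, -0.6037)
n_4 = (+0.3826, -0.9239)
n_5 = (+0.7433, -0.6690)
n_6 = (+0.9868, -0.1620)
  (0,1): δ = 139.67°  ·
  (0,2): δ = 82.64°  ·
  (0,3): δ = 11.98°  ✓
  (0,4): δ = 87.34°  ·
  (0,5): δ = 112.85°  ·
  (0,6): δ = 145.52°  ·
  (1,2): δ = 122.96°  ·
  (1,3): δ = 28.35°  ✓
  (1,4): δ = 47.01°  ✓
  (1,5): δ = 72.53°  ·
  (1,6): δ = 105.19°  ·
  (2,3): δ = 85.38°  ·
  (2,4): δ = 10.03°  ✓
  (2,5): δ = 15.49°  ✓
  (2,6): δ = 48.15°  ✓
  (3,4): δ = 104.64°  ·
  (3,5): δ = 79.12°  ·
  (3,6): δ = 46.46°  ✓
  (4,5): δ = 154.48°  ·
  (4,6): δ = 121.82°  ·
  (5,6): δ = 147.34°  ·
antipodal pairs: 7

count = 7; pairs: (0,3), (1,3), (1,4), (2,4), (2,5), (2,6), (3,6)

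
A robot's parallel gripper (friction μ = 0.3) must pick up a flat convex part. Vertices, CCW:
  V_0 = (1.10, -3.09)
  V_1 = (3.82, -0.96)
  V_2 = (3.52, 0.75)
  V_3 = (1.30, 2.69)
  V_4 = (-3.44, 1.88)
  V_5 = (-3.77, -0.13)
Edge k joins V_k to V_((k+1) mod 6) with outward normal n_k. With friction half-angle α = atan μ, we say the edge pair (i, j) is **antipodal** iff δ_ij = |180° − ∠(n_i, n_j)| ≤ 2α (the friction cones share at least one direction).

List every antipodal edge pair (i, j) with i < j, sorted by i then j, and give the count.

α = atan 0.3 = 16.70°;  2α = 33.40°
n_0 = (+0.6165, -0.7873)
n_1 = (+0.9850, +0.1728)
n_2 = (+0.6580, +0.7530)
n_3 = (-0.1684, +0.9857)
n_4 = (-0.9868, +0.1620)
n_5 = (-0.5194, -0.8545)
  (0,1): δ = 118.11°  ·
  (0,2): δ = 79.21°  ·
  (0,3): δ = 28.37°  ✓
  (0,4): δ = 42.61°  ·
  (0,5): δ = 110.64°  ·
  (1,2): δ = 141.10°  ·
  (1,3): δ = 90.25°  ·
  (1,4): δ = 19.27°  ✓
  (1,5): δ = 48.76°  ·
  (2,3): δ = 129.15°  ·
  (2,4): δ = 58.17°  ·
  (2,5): δ = 9.86°  ✓
  (3,4): δ = 109.02°  ·
  (3,5): δ = 40.99°  ·
  (4,5): δ = 111.97°  ·
antipodal pairs: 3

count = 3; pairs: (0,3), (1,4), (2,5)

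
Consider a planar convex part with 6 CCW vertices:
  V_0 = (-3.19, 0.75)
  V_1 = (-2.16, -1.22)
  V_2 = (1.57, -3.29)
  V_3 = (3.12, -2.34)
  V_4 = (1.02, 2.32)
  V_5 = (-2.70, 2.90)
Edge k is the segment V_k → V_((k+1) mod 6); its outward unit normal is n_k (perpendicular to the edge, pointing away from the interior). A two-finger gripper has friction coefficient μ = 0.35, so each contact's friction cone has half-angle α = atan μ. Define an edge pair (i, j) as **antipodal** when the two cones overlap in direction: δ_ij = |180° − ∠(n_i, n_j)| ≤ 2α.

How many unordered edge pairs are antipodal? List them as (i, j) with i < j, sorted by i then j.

α = atan 0.35 = 19.29°;  2α = 38.58°
n_0 = (-0.8862, -0.4633)
n_1 = (-0.4852, -0.8744)
n_2 = (+0.5226, -0.8526)
n_3 = (+0.9117, +0.4109)
n_4 = (+0.1541, +0.9881)
n_5 = (-0.9750, +0.2222)
  (0,1): δ = 146.63°  ·
  (0,2): δ = 86.10°  ·
  (0,3): δ = 3.34°  ✓
  (0,4): δ = 53.54°  ·
  (0,5): δ = 139.56°  ·
  (1,2): δ = 119.47°  ·
  (1,3): δ = 36.71°  ✓
  (1,4): δ = 20.17°  ✓
  (1,5): δ = 106.19°  ·
  (2,3): δ = 97.25°  ·
  (2,4): δ = 40.37°  ·
  (2,5): δ = 45.66°  ·
  (3,4): δ = 123.12°  ·
  (3,5): δ = 37.10°  ✓
  (4,5): δ = 93.98°  ·
antipodal pairs: 4

count = 4; pairs: (0,3), (1,3), (1,4), (3,5)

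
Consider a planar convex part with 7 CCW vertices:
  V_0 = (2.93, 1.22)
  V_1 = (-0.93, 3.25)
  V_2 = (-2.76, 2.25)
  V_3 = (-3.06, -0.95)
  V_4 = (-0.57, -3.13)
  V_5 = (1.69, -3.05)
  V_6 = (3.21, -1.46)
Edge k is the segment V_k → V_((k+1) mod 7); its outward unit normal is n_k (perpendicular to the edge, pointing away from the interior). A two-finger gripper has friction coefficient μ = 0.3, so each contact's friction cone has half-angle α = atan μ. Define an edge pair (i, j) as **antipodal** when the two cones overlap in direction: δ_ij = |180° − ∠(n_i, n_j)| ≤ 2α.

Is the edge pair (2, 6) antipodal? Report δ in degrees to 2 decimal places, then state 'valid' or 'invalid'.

α = atan 0.3 = 16.70°;  2α = 33.40°
edge 2: e_2 = (-0.30, -3.20);  n_2 = (-0.9956, +0.0933)
edge 6: e_6 = (-0.28, +2.68);  n_6 = (+0.9946, +0.1039)
∠(n_2, n_6) = 168.68°
δ = |180° − 168.68°| = 11.32°
11.32° ≤ 2α = 33.40°  →  valid

δ = 11.32°, valid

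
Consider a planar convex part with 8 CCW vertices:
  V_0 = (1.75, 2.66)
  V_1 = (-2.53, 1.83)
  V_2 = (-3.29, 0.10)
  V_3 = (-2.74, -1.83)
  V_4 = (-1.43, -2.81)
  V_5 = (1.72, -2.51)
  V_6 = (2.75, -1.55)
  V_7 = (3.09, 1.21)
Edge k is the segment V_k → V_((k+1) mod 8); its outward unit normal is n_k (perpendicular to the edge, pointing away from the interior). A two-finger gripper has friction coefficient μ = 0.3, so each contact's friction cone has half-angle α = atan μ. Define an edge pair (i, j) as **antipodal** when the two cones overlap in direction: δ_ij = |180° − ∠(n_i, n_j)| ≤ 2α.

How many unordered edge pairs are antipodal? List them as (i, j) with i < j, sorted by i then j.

α = atan 0.3 = 16.70°;  2α = 33.40°
n_0 = (-0.1904, +0.9817)
n_1 = (-0.9155, +0.4022)
n_2 = (-0.9617, -0.2741)
n_3 = (-0.5990, -0.8007)
n_4 = (+0.0948, -0.9955)
n_5 = (+0.6818, -0.7315)
n_6 = (+0.9925, -0.1223)
n_7 = (+0.7344, +0.6787)
  (0,1): δ = 124.69°  ·
  (0,2): δ = 85.07°  ·
  (0,3): δ = 47.77°  ·
  (0,4): δ = 5.53°  ✓
  (0,5): δ = 32.01°  ✓
  (0,6): δ = 72.00°  ·
  (0,7): δ = 121.77°  ·
  (1,2): δ = 140.38°  ·
  (1,3): δ = 103.08°  ·
  (1,4): δ = 60.84°  ·
  (1,5): δ = 23.30°  ✓
  (1,6): δ = 16.69°  ✓
  (1,7): δ = 66.46°  ·
  (2,3): δ = 142.71°  ·
  (2,4): δ = 100.47°  ·
  (2,5): δ = 62.92°  ·
  (2,6): δ = 22.93°  ✓
  (2,7): δ = 26.84°  ✓
  (3,4): δ = 137.76°  ·
  (3,5): δ = 100.21°  ·
  (3,6): δ = 60.22°  ·
  (3,7): δ = 10.46°  ✓
  (4,5): δ = 142.45°  ·
  (4,6): δ = 102.46°  ·
  (4,7): δ = 52.70°  ·
  (5,6): δ = 140.01°  ·
  (5,7): δ = 90.24°  ·
  (6,7): δ = 130.24°  ·
antipodal pairs: 7

count = 7; pairs: (0,4), (0,5), (1,5), (1,6), (2,6), (2,7), (3,7)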